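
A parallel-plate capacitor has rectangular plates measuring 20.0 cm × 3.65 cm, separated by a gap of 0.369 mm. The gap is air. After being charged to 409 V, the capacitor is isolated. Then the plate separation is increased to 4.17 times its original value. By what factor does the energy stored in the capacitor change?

Isolated ⇒ Q is held fixed.
C₂ = 0.240 C₁ and U = Q²/(2C), so U₂/U₁ = C₁/C₂ = 4.17.

4.17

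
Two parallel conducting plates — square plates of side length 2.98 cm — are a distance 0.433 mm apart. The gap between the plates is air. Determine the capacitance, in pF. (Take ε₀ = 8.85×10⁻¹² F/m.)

A = (2.98 cm)² = 8.88×10⁻⁴ m².
C = ε₀A/d = 8.85×10⁻¹² × 8.88×10⁻⁴ / 4.33×10⁻⁴ = 1.82×10⁻¹¹ F.

C ≈ 18.2 pF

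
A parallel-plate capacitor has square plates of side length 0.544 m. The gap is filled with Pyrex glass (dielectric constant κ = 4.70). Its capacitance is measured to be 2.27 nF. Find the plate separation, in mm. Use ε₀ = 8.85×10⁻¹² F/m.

d ≈ 5.42 mm

A = (0.544 m)² = 0.296 m².
d = κε₀A/C = 4.70 × 8.85×10⁻¹² × 0.296 / 2.27×10⁻⁹ = 5.42×10⁻³ m.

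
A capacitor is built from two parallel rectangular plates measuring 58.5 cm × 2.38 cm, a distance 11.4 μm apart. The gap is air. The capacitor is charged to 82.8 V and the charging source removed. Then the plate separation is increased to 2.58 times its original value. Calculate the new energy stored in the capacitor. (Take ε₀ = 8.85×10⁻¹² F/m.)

A = 58.5 × 2.38 cm² = 1.39×10⁻² m².
Initially C₁ = ε₀A/d = 8.85×10⁻¹² × 1.39×10⁻² / 1.14×10⁻⁵ = 1.08×10⁻⁸ F.
U₁ = 3.71×10⁻⁵ J.
Isolated ⇒ Q is held fixed. C₂ = 0.388 C₁ and U = Q²/(2C), so U₂/U₁ = C₁/C₂ = 2.58.
U₂ = 2.58 × 3.71×10⁻⁵ = 9.56×10⁻⁵ J.

U ≈ 95.6 μJ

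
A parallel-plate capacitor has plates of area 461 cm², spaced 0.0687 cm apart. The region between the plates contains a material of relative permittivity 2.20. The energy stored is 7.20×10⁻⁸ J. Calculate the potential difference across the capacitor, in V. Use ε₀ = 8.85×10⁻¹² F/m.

V ≈ 10.5 V

A = 461 cm² = 4.61×10⁻² m².
C = κε₀A/d = 2.20 × 8.85×10⁻¹² × 4.61×10⁻² / 6.87×10⁻⁴ = 1.31×10⁻⁹ F.
V = √(2U/C) = √(2 × 7.20×10⁻⁸ / 1.31×10⁻⁹) = 10.5 V.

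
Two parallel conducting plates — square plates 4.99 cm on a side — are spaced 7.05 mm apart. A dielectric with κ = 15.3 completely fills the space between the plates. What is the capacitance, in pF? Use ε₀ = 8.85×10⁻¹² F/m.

C ≈ 47.8 pF

A = (4.99 cm)² = 2.49×10⁻³ m².
C = κε₀A/d = 15.3 × 8.85×10⁻¹² × 2.49×10⁻³ / 7.05×10⁻³ = 4.78×10⁻¹¹ F.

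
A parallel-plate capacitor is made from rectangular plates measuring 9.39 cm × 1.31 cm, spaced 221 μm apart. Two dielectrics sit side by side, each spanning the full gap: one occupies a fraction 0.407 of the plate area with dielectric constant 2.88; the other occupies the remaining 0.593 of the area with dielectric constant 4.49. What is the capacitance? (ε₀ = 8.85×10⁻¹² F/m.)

A = 9.39 × 1.31 cm² = 1.23×10⁻³ m².
Side-by-side slabs ⇒ two capacitors in parallel, each spanning the full gap.
C₁ = κ₁ε₀A₁/d = 2.88 × 8.85×10⁻¹² × 5.01×10⁻⁴ / 2.21×10⁻⁴ = 5.77×10⁻¹¹ F.
C₂ = κ₂ε₀A₂/d = 4.49 × 8.85×10⁻¹² × 7.29×10⁻⁴ / 2.21×10⁻⁴ = 1.31×10⁻¹⁰ F.
C = C₁ + C₂ = 1.89×10⁻¹⁰ F.

C ≈ 189 pF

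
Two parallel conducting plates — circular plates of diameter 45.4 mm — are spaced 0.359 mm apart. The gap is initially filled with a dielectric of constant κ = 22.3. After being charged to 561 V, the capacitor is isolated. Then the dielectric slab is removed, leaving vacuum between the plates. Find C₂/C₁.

C = κε₀A/d scales with κ, so C₂/C₁ = 1/κ = 1/22.3 = 0.0448.

0.0448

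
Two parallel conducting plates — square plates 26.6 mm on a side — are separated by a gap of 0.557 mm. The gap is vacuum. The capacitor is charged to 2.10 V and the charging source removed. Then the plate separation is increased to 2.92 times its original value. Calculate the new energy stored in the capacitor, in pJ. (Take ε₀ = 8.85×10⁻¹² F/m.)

A = (26.6 mm)² = 7.08×10⁻⁴ m².
Initially C₁ = ε₀A/d = 8.85×10⁻¹² × 7.08×10⁻⁴ / 5.57×10⁻⁴ = 1.12×10⁻¹¹ F.
U₁ = 2.48×10⁻¹¹ J.
Isolated ⇒ Q is held fixed. C₂ = 0.342 C₁ and U = Q²/(2C), so U₂/U₁ = C₁/C₂ = 2.92.
U₂ = 2.92 × 2.48×10⁻¹¹ = 7.24×10⁻¹¹ J.

U ≈ 72.4 pJ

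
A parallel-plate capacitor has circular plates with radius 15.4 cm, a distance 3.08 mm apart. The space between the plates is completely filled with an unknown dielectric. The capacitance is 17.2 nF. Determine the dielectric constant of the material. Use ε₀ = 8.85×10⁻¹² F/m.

80.3

A = π(15.4 cm)² = 7.45×10⁻² m².
κ = Cd/(ε₀A) = 1.72×10⁻⁸ × 3.08×10⁻³ / (8.85×10⁻¹² × 7.45×10⁻²) = 80.3.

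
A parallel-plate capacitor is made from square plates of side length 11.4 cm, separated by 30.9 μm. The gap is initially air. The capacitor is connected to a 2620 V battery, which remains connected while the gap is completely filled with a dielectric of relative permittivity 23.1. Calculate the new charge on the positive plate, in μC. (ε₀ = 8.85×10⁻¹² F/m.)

Q ≈ 225 μC

A = (11.4 cm)² = 1.30×10⁻² m².
Initially C₁ = ε₀A/d = 8.85×10⁻¹² × 1.30×10⁻² / 3.09×10⁻⁵ = 3.72×10⁻⁹ F.
Q₁ = 9.75×10⁻⁶ C.
Battery connected ⇒ V is held fixed. C₂ = 23.1 C₁ and Q = CV, so Q₂/Q₁ = C₂/C₁ = 23.1.
Q₂ = 23.1 × 9.75×10⁻⁶ = 2.25×10⁻⁴ C.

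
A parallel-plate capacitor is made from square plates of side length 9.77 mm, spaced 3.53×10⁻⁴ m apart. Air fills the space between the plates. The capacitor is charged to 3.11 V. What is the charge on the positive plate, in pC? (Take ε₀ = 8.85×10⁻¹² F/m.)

7.44 pC

A = (9.77 mm)² = 9.55×10⁻⁵ m².
C = ε₀A/d = 8.85×10⁻¹² × 9.55×10⁻⁵ / 3.53×10⁻⁴ = 2.39×10⁻¹² F.
Q = CV = 2.39×10⁻¹² × 3.11 = 7.44×10⁻¹² C.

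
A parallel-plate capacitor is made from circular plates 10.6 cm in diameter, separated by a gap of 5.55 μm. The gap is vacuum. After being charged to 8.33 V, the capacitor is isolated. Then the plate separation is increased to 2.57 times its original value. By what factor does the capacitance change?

C = ε₀A/d scales as 1/d, so C₂/C₁ = d₁/d₂ = 1/2.57 = 0.389.

0.389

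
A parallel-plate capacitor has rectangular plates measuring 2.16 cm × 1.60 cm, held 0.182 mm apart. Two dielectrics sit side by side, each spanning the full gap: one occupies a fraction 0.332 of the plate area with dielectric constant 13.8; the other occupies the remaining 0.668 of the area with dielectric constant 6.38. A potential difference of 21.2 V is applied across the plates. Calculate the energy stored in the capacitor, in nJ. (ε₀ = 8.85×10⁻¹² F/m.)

A = 2.16 × 1.60 cm² = 3.46×10⁻⁴ m².
Side-by-side slabs ⇒ two capacitors in parallel, each spanning the full gap.
C₁ = κ₁ε₀A₁/d = 13.8 × 8.85×10⁻¹² × 1.15×10⁻⁴ / 1.82×10⁻⁴ = 7.70×10⁻¹¹ F.
C₂ = κ₂ε₀A₂/d = 6.38 × 8.85×10⁻¹² × 2.31×10⁻⁴ / 1.82×10⁻⁴ = 7.16×10⁻¹¹ F.
C = C₁ + C₂ = 1.49×10⁻¹⁰ F.
U = ½CV² = ½ × 1.49×10⁻¹⁰ × (21.2)² = 3.34×10⁻⁸ J.

33.4 nJ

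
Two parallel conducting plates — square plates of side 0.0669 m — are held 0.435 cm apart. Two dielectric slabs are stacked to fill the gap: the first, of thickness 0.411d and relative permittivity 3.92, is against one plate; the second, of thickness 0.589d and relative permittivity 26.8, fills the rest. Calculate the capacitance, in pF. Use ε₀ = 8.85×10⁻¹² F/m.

A = (0.0669 m)² = 4.48×10⁻³ m².
Stacked slabs ⇒ two capacitors in series, each with the full plate area.
C₁ = κ₁ε₀A/d₁ = 3.92 × 8.85×10⁻¹² × 4.48×10⁻³ / 1.79×10⁻³ = 8.68×10⁻¹¹ F.
C₂ = κ₂ε₀A/d₂ = 26.8 × 8.85×10⁻¹² × 4.48×10⁻³ / 2.56×10⁻³ = 4.14×10⁻¹⁰ F.
C = (1/C₁ + 1/C₂)⁻¹ = 7.18×10⁻¹¹ F.

C ≈ 71.8 pF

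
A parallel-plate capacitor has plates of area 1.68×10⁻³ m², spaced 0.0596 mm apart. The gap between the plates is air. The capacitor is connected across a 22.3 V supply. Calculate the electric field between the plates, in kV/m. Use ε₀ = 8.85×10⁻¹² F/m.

E = V/d = 22.3 / 5.96×10⁻⁵ = 3.74×10⁵ V/m.

374 kV/m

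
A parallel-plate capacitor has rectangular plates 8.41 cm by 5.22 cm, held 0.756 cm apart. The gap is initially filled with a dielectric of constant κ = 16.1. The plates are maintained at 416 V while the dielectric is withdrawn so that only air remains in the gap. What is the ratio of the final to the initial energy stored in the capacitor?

Battery connected ⇒ V is held fixed.
C₂ = 0.0621 C₁ and U = ½CV², so U₂/U₁ = C₂/C₁ = 0.0621.

U₂/U₁ ≈ 0.0621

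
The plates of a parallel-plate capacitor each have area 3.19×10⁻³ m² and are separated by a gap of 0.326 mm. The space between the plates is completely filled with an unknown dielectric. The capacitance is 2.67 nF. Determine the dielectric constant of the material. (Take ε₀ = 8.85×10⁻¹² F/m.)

30.8

κ = Cd/(ε₀A) = 2.67×10⁻⁹ × 3.26×10⁻⁴ / (8.85×10⁻¹² × 3.19×10⁻³) = 30.8.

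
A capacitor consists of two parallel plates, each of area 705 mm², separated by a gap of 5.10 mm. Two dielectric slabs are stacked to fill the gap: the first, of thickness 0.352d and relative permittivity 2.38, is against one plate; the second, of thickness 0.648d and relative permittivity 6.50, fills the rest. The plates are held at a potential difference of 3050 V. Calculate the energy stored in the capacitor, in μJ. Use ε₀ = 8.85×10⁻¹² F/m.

23.0 μJ

A = 705 mm² = 7.05×10⁻⁴ m².
Stacked slabs ⇒ two capacitors in series, each with the full plate area.
C₁ = κ₁ε₀A/d₁ = 2.38 × 8.85×10⁻¹² × 7.05×10⁻⁴ / 1.80×10⁻³ = 8.27×10⁻¹² F.
C₂ = κ₂ε₀A/d₂ = 6.50 × 8.85×10⁻¹² × 7.05×10⁻⁴ / 3.30×10⁻³ = 1.23×10⁻¹¹ F.
C = (1/C₁ + 1/C₂)⁻¹ = 4.94×10⁻¹² F.
U = ½CV² = ½ × 4.94×10⁻¹² × (3050)² = 2.30×10⁻⁵ J.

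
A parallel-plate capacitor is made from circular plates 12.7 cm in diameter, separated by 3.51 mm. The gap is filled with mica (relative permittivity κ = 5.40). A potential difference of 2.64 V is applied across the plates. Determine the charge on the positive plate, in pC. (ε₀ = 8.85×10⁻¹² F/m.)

Q ≈ 455 pC

A = π(12.7/2 cm)² = 1.27×10⁻² m².
C = κε₀A/d = 5.40 × 8.85×10⁻¹² × 1.27×10⁻² / 3.51×10⁻³ = 1.72×10⁻¹⁰ F.
Q = CV = 1.72×10⁻¹⁰ × 2.64 = 4.55×10⁻¹⁰ C.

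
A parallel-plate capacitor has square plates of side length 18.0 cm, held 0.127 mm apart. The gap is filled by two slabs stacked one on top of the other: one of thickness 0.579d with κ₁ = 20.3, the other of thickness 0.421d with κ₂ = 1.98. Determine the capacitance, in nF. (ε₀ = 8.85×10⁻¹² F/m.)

C ≈ 9.36 nF

A = (18.0 cm)² = 3.24×10⁻² m².
Stacked slabs ⇒ two capacitors in series, each with the full plate area.
C₁ = κ₁ε₀A/d₁ = 20.3 × 8.85×10⁻¹² × 3.24×10⁻² / 7.35×10⁻⁵ = 7.92×10⁻⁸ F.
C₂ = κ₂ε₀A/d₂ = 1.98 × 8.85×10⁻¹² × 3.24×10⁻² / 5.35×10⁻⁵ = 1.06×10⁻⁸ F.
C = (1/C₁ + 1/C₂)⁻¹ = 9.36×10⁻⁹ F.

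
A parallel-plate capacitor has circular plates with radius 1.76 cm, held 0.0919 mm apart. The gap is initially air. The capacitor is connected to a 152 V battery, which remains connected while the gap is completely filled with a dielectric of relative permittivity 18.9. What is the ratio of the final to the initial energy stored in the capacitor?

U₂/U₁ ≈ 18.9

Battery connected ⇒ V is held fixed.
C₂ = 18.9 C₁ and U = ½CV², so U₂/U₁ = C₂/C₁ = 18.9.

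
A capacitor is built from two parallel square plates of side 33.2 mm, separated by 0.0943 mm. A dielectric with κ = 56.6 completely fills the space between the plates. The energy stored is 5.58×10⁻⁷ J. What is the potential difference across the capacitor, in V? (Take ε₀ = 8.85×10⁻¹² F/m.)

A = (33.2 mm)² = 1.10×10⁻³ m².
C = κε₀A/d = 56.6 × 8.85×10⁻¹² × 1.10×10⁻³ / 9.43×10⁻⁵ = 5.85×10⁻⁹ F.
V = √(2U/C) = √(2 × 5.58×10⁻⁷ / 5.85×10⁻⁹) = 13.8 V.

13.8 V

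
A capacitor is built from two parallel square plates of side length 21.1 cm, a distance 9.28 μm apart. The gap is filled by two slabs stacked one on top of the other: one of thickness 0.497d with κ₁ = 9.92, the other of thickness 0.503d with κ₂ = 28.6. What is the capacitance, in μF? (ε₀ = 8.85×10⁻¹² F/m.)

C ≈ 0.627 μF

A = (21.1 cm)² = 4.45×10⁻² m².
Stacked slabs ⇒ two capacitors in series, each with the full plate area.
C₁ = κ₁ε₀A/d₁ = 9.92 × 8.85×10⁻¹² × 4.45×10⁻² / 4.61×10⁻⁶ = 8.47×10⁻⁷ F.
C₂ = κ₂ε₀A/d₂ = 28.6 × 8.85×10⁻¹² × 4.45×10⁻² / 4.67×10⁻⁶ = 2.41×10⁻⁶ F.
C = (1/C₁ + 1/C₂)⁻¹ = 6.27×10⁻⁷ F.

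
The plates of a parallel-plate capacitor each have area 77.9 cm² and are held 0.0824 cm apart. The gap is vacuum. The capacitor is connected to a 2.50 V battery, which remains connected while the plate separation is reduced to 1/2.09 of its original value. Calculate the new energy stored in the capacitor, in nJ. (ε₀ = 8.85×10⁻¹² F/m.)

A = 77.9 cm² = 7.79×10⁻³ m².
Initially C₁ = ε₀A/d = 8.85×10⁻¹² × 7.79×10⁻³ / 8.24×10⁻⁴ = 8.37×10⁻¹¹ F.
U₁ = 2.61×10⁻¹⁰ J.
Battery connected ⇒ V is held fixed. C₂ = 2.09 C₁ and U = ½CV², so U₂/U₁ = C₂/C₁ = 2.09.
U₂ = 2.09 × 2.61×10⁻¹⁰ = 5.46×10⁻¹⁰ J.

U ≈ 0.546 nJ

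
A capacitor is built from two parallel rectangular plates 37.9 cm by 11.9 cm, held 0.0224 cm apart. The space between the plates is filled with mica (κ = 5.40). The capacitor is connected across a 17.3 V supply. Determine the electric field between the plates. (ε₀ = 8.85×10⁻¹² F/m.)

E = V/d = 17.3 / 2.24×10⁻⁴ = 7.72×10⁴ V/m.

E ≈ 77.2 kV/m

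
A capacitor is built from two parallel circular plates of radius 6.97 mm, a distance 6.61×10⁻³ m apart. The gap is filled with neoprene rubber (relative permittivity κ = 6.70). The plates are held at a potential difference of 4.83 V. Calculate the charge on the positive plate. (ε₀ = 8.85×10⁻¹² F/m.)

Q ≈ 6.61 pC

A = π(6.97 mm)² = 1.53×10⁻⁴ m².
C = κε₀A/d = 6.70 × 8.85×10⁻¹² × 1.53×10⁻⁴ / 6.61×10⁻³ = 1.37×10⁻¹² F.
Q = CV = 1.37×10⁻¹² × 4.83 = 6.61×10⁻¹² C.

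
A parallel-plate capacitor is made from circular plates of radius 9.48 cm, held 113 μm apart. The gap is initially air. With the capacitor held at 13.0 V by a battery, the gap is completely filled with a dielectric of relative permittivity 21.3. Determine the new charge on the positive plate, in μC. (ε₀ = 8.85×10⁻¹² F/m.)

A = π(9.48 cm)² = 2.82×10⁻² m².
Initially C₁ = ε₀A/d = 8.85×10⁻¹² × 2.82×10⁻² / 1.13×10⁻⁴ = 2.21×10⁻⁹ F.
Q₁ = 2.87×10⁻⁸ C.
Battery connected ⇒ V is held fixed. C₂ = 21.3 C₁ and Q = CV, so Q₂/Q₁ = C₂/C₁ = 21.3.
Q₂ = 21.3 × 2.87×10⁻⁸ = 6.12×10⁻⁷ C.

Q ≈ 0.612 μC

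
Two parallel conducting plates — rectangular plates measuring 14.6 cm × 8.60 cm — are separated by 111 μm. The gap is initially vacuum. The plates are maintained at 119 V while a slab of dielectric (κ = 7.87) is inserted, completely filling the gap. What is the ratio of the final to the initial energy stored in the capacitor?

7.87

Battery connected ⇒ V is held fixed.
C₂ = 7.87 C₁ and U = ½CV², so U₂/U₁ = C₂/C₁ = 7.87.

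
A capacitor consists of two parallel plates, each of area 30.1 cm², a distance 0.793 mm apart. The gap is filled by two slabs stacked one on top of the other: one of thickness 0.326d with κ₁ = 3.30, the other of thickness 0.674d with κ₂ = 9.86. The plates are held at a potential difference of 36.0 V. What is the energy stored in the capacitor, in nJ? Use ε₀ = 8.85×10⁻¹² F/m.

U ≈ 130 nJ

A = 30.1 cm² = 3.01×10⁻³ m².
Stacked slabs ⇒ two capacitors in series, each with the full plate area.
C₁ = κ₁ε₀A/d₁ = 3.30 × 8.85×10⁻¹² × 3.01×10⁻³ / 2.59×10⁻⁴ = 3.40×10⁻¹⁰ F.
C₂ = κ₂ε₀A/d₂ = 9.86 × 8.85×10⁻¹² × 3.01×10⁻³ / 5.34×10⁻⁴ = 4.91×10⁻¹⁰ F.
C = (1/C₁ + 1/C₂)⁻¹ = 2.01×10⁻¹⁰ F.
U = ½CV² = ½ × 2.01×10⁻¹⁰ × (36.0)² = 1.30×10⁻⁷ J.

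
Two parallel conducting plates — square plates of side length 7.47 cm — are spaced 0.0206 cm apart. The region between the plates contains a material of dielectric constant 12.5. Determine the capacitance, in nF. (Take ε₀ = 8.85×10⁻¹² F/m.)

A = (7.47 cm)² = 5.58×10⁻³ m².
C = κε₀A/d = 12.5 × 8.85×10⁻¹² × 5.58×10⁻³ / 2.06×10⁻⁴ = 3.00×10⁻⁹ F.

3.00 nF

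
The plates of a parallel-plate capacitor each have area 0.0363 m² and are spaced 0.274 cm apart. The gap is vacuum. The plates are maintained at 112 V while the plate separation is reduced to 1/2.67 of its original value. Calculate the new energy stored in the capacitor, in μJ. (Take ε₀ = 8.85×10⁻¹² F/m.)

Initially C₁ = ε₀A/d = 8.85×10⁻¹² × 3.63×10⁻² / 2.74×10⁻³ = 1.17×10⁻¹⁰ F.
U₁ = 7.35×10⁻⁷ J.
Battery connected ⇒ V is held fixed. C₂ = 2.67 C₁ and U = ½CV², so U₂/U₁ = C₂/C₁ = 2.67.
U₂ = 2.67 × 7.35×10⁻⁷ = 1.96×10⁻⁶ J.

1.96 μJ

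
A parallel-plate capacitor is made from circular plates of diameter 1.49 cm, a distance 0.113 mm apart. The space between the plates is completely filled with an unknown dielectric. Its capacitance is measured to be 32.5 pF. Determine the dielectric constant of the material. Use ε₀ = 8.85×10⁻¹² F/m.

A = π(1.49/2 cm)² = 1.74×10⁻⁴ m².
κ = Cd/(ε₀A) = 3.25×10⁻¹¹ × 1.13×10⁻⁴ / (8.85×10⁻¹² × 1.74×10⁻⁴) = 2.38.

κ ≈ 2.38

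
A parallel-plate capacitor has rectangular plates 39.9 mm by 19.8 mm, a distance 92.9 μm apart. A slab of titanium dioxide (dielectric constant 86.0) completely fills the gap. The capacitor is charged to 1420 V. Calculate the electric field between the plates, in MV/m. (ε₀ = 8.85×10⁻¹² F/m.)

E = V/d = 1420 / 9.29×10⁻⁵ = 1.53×10⁷ V/m.

E ≈ 15.3 MV/m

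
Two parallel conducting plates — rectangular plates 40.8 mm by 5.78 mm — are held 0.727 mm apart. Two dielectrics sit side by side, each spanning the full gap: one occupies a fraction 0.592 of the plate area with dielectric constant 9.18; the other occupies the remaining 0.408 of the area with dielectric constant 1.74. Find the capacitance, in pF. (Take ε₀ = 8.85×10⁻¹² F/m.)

A = 40.8 × 5.78 mm² = 2.36×10⁻⁴ m².
Side-by-side slabs ⇒ two capacitors in parallel, each spanning the full gap.
C₁ = κ₁ε₀A₁/d = 9.18 × 8.85×10⁻¹² × 1.40×10⁻⁴ / 7.27×10⁻⁴ = 1.56×10⁻¹¹ F.
C₂ = κ₂ε₀A₂/d = 1.74 × 8.85×10⁻¹² × 9.62×10⁻⁵ / 7.27×10⁻⁴ = 2.04×10⁻¹² F.
C = C₁ + C₂ = 1.76×10⁻¹¹ F.

C ≈ 17.6 pF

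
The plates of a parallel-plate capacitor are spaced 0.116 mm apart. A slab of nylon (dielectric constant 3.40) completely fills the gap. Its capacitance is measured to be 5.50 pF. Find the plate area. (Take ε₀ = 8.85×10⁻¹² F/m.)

21.2 mm²

A = Cd/(κε₀) = 5.50×10⁻¹² × 1.16×10⁻⁴ / (3.40 × 8.85×10⁻¹²) = 2.12×10⁻⁵ m².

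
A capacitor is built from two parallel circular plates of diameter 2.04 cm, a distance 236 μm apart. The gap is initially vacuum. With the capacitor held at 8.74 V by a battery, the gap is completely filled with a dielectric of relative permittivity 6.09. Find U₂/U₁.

Battery connected ⇒ V is held fixed.
C₂ = 6.09 C₁ and U = ½CV², so U₂/U₁ = C₂/C₁ = 6.09.

U₂/U₁ ≈ 6.09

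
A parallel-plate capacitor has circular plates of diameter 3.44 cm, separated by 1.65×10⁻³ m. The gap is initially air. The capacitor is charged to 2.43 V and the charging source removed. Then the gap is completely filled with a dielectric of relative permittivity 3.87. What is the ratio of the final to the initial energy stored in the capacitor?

0.258

Isolated ⇒ Q is held fixed.
C₂ = 3.87 C₁ and U = Q²/(2C), so U₂/U₁ = C₁/C₂ = 0.258.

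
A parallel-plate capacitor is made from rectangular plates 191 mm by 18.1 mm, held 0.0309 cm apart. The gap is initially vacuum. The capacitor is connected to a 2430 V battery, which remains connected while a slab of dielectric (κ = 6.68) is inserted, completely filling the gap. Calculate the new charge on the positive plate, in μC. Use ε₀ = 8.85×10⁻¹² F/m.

1.61 μC

A = 191 × 18.1 mm² = 3.46×10⁻³ m².
Initially C₁ = ε₀A/d = 8.85×10⁻¹² × 3.46×10⁻³ / 3.09×10⁻⁴ = 9.90×10⁻¹¹ F.
Q₁ = 2.41×10⁻⁷ C.
Battery connected ⇒ V is held fixed. C₂ = 6.68 C₁ and Q = CV, so Q₂/Q₁ = C₂/C₁ = 6.68.
Q₂ = 6.68 × 2.41×10⁻⁷ = 1.61×10⁻⁶ C.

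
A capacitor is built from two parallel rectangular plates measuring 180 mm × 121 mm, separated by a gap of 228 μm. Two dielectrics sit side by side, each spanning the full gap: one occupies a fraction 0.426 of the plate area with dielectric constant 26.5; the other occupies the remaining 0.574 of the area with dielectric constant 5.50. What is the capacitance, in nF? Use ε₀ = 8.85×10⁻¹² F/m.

C ≈ 12.2 nF

A = 180 × 121 mm² = 2.18×10⁻² m².
Side-by-side slabs ⇒ two capacitors in parallel, each spanning the full gap.
C₁ = κ₁ε₀A₁/d = 26.5 × 8.85×10⁻¹² × 9.28×10⁻³ / 2.28×10⁻⁴ = 9.54×10⁻⁹ F.
C₂ = κ₂ε₀A₂/d = 5.50 × 8.85×10⁻¹² × 1.25×10⁻² / 2.28×10⁻⁴ = 2.67×10⁻⁹ F.
C = C₁ + C₂ = 1.22×10⁻⁸ F.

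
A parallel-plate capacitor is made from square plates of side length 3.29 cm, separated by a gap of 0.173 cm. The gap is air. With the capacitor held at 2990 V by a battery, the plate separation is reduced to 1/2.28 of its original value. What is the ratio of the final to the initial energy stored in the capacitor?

Battery connected ⇒ V is held fixed.
C₂ = 2.28 C₁ and U = ½CV², so U₂/U₁ = C₂/C₁ = 2.28.

2.28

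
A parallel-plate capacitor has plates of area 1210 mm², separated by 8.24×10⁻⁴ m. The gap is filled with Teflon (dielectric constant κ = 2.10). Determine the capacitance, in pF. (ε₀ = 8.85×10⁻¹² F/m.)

C ≈ 27.3 pF

A = 1210 mm² = 1.21×10⁻³ m².
C = κε₀A/d = 2.10 × 8.85×10⁻¹² × 1.21×10⁻³ / 8.24×10⁻⁴ = 2.73×10⁻¹¹ F.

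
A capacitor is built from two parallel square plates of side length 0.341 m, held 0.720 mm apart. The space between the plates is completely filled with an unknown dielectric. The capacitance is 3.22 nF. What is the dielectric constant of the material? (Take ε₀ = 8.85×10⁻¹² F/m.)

2.25

A = (0.341 m)² = 0.116 m².
κ = Cd/(ε₀A) = 3.22×10⁻⁹ × 7.20×10⁻⁴ / (8.85×10⁻¹² × 0.116) = 2.25.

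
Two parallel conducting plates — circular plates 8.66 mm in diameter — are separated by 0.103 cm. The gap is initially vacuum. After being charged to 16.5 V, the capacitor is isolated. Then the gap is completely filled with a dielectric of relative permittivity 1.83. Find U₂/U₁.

0.546

Isolated ⇒ Q is held fixed.
C₂ = 1.83 C₁ and U = Q²/(2C), so U₂/U₁ = C₁/C₂ = 0.546.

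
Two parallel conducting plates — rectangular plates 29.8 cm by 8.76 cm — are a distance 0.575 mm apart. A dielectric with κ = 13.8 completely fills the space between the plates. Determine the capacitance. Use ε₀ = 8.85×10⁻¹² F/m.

5.54 nF

A = 29.8 × 8.76 cm² = 2.61×10⁻² m².
C = κε₀A/d = 13.8 × 8.85×10⁻¹² × 2.61×10⁻² / 5.75×10⁻⁴ = 5.54×10⁻⁹ F.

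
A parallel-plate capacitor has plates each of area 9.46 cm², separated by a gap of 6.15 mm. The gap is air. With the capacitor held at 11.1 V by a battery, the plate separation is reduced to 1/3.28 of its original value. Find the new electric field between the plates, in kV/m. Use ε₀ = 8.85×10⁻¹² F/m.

A = 9.46 cm² = 9.46×10⁻⁴ m².
Initially C₁ = ε₀A/d = 8.85×10⁻¹² × 9.46×10⁻⁴ / 6.15×10⁻³ = 1.36×10⁻¹² F.
E₁ = 1.80×10³ V/m.
Battery connected ⇒ V is held fixed. E = V/d, so E₂/E₁ = d₁/d₂ = 3.28.
E₂ = 3.28 × 1.80×10³ = 5.92×10³ V/m.

5.92 kV/m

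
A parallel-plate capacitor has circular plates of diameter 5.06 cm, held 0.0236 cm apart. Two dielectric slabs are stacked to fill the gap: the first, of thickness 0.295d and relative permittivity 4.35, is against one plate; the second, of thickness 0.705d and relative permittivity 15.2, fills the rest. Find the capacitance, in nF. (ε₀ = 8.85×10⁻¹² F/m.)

C ≈ 0.660 nF

A = π(5.06/2 cm)² = 2.01×10⁻³ m².
Stacked slabs ⇒ two capacitors in series, each with the full plate area.
C₁ = κ₁ε₀A/d₁ = 4.35 × 8.85×10⁻¹² × 2.01×10⁻³ / 6.96×10⁻⁵ = 1.11×10⁻⁹ F.
C₂ = κ₂ε₀A/d₂ = 15.2 × 8.85×10⁻¹² × 2.01×10⁻³ / 1.66×10⁻⁴ = 1.63×10⁻⁹ F.
C = (1/C₁ + 1/C₂)⁻¹ = 6.60×10⁻¹⁰ F.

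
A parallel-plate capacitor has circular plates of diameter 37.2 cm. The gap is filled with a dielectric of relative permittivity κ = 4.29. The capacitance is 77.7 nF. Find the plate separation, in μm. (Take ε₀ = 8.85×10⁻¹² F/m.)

d ≈ 53.1 μm

A = π(37.2/2 cm)² = 0.109 m².
d = κε₀A/C = 4.29 × 8.85×10⁻¹² × 0.109 / 7.77×10⁻⁸ = 5.31×10⁻⁵ m.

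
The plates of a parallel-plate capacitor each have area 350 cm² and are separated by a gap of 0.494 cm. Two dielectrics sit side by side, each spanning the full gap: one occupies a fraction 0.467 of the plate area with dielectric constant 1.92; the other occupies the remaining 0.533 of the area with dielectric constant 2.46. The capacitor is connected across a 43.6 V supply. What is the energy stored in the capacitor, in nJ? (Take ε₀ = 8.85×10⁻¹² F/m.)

U ≈ 132 nJ

A = 350 cm² = 3.50×10⁻² m².
Side-by-side slabs ⇒ two capacitors in parallel, each spanning the full gap.
C₁ = κ₁ε₀A₁/d = 1.92 × 8.85×10⁻¹² × 1.63×10⁻² / 4.94×10⁻³ = 5.62×10⁻¹¹ F.
C₂ = κ₂ε₀A₂/d = 2.46 × 8.85×10⁻¹² × 1.87×10⁻² / 4.94×10⁻³ = 8.22×10⁻¹¹ F.
C = C₁ + C₂ = 1.38×10⁻¹⁰ F.
U = ½CV² = ½ × 1.38×10⁻¹⁰ × (43.6)² = 1.32×10⁻⁷ J.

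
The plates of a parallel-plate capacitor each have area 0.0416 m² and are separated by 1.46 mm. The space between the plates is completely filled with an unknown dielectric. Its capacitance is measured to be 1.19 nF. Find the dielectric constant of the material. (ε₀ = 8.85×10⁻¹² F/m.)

4.72

κ = Cd/(ε₀A) = 1.19×10⁻⁹ × 1.46×10⁻³ / (8.85×10⁻¹² × 4.16×10⁻²) = 4.72.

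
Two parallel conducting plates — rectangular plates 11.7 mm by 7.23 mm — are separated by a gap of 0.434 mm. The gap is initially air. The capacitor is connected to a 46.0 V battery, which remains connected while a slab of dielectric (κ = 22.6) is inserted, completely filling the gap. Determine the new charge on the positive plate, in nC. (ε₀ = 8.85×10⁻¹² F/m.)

A = 11.7 × 7.23 mm² = 8.46×10⁻⁵ m².
Initially C₁ = ε₀A/d = 8.85×10⁻¹² × 8.46×10⁻⁵ / 4.34×10⁻⁴ = 1.72×10⁻¹² F.
Q₁ = 7.93×10⁻¹¹ C.
Battery connected ⇒ V is held fixed. C₂ = 22.6 C₁ and Q = CV, so Q₂/Q₁ = C₂/C₁ = 22.6.
Q₂ = 22.6 × 7.93×10⁻¹¹ = 1.79×10⁻⁹ C.

Q ≈ 1.79 nC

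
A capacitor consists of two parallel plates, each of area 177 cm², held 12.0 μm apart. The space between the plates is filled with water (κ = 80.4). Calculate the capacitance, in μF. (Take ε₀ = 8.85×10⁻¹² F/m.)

1.05 μF

A = 177 cm² = 1.77×10⁻² m².
C = κε₀A/d = 80.4 × 8.85×10⁻¹² × 1.77×10⁻² / 1.20×10⁻⁵ = 1.05×10⁻⁶ F.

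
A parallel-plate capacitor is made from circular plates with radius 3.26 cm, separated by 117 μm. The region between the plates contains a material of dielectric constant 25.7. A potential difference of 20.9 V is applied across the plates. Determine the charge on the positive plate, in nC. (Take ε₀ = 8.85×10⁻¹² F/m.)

136 nC

A = π(3.26 cm)² = 3.34×10⁻³ m².
C = κε₀A/d = 25.7 × 8.85×10⁻¹² × 3.34×10⁻³ / 1.17×10⁻⁴ = 6.49×10⁻⁹ F.
Q = CV = 6.49×10⁻⁹ × 20.9 = 1.36×10⁻⁷ C.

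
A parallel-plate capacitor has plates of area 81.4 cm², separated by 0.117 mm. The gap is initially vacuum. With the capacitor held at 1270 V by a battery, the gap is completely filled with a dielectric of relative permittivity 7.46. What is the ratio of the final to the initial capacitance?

C = κε₀A/d scales with κ, so C₂/C₁ = κ = 7.46.

C₂/C₁ ≈ 7.46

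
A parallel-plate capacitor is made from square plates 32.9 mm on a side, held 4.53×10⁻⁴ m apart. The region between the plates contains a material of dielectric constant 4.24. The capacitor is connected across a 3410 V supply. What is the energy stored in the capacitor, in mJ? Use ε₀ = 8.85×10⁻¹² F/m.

A = (32.9 mm)² = 1.08×10⁻³ m².
C = κε₀A/d = 4.24 × 8.85×10⁻¹² × 1.08×10⁻³ / 4.53×10⁻⁴ = 8.97×10⁻¹¹ F.
U = ½CV² = ½ × 8.97×10⁻¹¹ × (3410)² = 5.21×10⁻⁴ J.

U ≈ 0.521 mJ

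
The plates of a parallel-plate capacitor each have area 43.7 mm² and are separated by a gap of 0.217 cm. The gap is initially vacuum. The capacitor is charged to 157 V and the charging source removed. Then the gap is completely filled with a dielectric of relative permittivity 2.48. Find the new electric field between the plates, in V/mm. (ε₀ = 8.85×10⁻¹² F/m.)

29.2 V/mm

A = 43.7 mm² = 4.37×10⁻⁵ m².
Initially C₁ = ε₀A/d = 8.85×10⁻¹² × 4.37×10⁻⁵ / 2.17×10⁻³ = 1.78×10⁻¹³ F.
E₁ = 7.24×10⁴ V/m.
Isolated ⇒ Q is held fixed. V₂ = Q/C₂ = V₁/2.48; E = V/d, so E₂/E₁ = (V₂/V₁)(d₁/d₂) = 0.403.
E₂ = 0.403 × 7.24×10⁴ = 2.92×10⁴ V/m.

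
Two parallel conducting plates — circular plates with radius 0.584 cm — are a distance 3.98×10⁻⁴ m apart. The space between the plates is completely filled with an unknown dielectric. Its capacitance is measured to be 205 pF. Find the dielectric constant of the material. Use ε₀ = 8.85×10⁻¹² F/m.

A = π(0.584 cm)² = 1.07×10⁻⁴ m².
κ = Cd/(ε₀A) = 2.05×10⁻¹⁰ × 3.98×10⁻⁴ / (8.85×10⁻¹² × 1.07×10⁻⁴) = 86.0.

86.0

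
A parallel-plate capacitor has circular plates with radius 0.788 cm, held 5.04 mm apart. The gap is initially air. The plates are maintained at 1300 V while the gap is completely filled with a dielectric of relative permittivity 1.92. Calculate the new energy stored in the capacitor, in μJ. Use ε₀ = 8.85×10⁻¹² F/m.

0.556 μJ

A = π(0.788 cm)² = 1.95×10⁻⁴ m².
Initially C₁ = ε₀A/d = 8.85×10⁻¹² × 1.95×10⁻⁴ / 5.04×10⁻³ = 3.43×10⁻¹³ F.
U₁ = 2.89×10⁻⁷ J.
Battery connected ⇒ V is held fixed. C₂ = 1.92 C₁ and U = ½CV², so U₂/U₁ = C₂/C₁ = 1.92.
U₂ = 1.92 × 2.89×10⁻⁷ = 5.56×10⁻⁷ J.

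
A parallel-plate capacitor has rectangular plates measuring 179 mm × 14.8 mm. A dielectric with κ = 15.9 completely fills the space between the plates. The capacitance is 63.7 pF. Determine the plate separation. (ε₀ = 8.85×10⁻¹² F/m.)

d ≈ 5.85 mm

A = 179 × 14.8 mm² = 2.65×10⁻³ m².
d = κε₀A/C = 15.9 × 8.85×10⁻¹² × 2.65×10⁻³ / 6.37×10⁻¹¹ = 5.85×10⁻³ m.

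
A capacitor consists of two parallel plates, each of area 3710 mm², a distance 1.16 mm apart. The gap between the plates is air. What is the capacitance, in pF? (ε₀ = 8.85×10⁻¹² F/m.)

C ≈ 28.3 pF

A = 3710 mm² = 3.71×10⁻³ m².
C = ε₀A/d = 8.85×10⁻¹² × 3.71×10⁻³ / 1.16×10⁻³ = 2.83×10⁻¹¹ F.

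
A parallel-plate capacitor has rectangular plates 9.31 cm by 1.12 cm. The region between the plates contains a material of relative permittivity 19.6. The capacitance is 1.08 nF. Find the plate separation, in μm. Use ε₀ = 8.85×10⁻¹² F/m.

d ≈ 167 μm

A = 9.31 × 1.12 cm² = 1.04×10⁻³ m².
d = κε₀A/C = 19.6 × 8.85×10⁻¹² × 1.04×10⁻³ / 1.08×10⁻⁹ = 1.67×10⁻⁴ m.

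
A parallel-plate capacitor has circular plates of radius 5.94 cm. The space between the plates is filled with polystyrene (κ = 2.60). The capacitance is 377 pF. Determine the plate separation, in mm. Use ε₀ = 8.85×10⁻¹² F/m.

A = π(5.94 cm)² = 1.11×10⁻² m².
d = κε₀A/C = 2.60 × 8.85×10⁻¹² × 1.11×10⁻² / 3.77×10⁻¹⁰ = 6.77×10⁻⁴ m.

d ≈ 0.677 mm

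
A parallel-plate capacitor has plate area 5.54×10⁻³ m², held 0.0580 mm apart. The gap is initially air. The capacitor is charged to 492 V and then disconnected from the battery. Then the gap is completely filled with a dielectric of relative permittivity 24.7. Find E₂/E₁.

E₂/E₁ ≈ 0.0405

Isolated ⇒ Q is held fixed.
V₂ = Q/C₂ = V₁/24.7; E = V/d, so E₂/E₁ = (V₂/V₁)(d₁/d₂) = 0.0405.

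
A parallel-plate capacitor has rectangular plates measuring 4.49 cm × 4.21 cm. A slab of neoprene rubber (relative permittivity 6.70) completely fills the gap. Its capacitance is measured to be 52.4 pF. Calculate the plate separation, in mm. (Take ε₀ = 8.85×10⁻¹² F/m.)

A = 4.49 × 4.21 cm² = 1.89×10⁻³ m².
d = κε₀A/C = 6.70 × 8.85×10⁻¹² × 1.89×10⁻³ / 5.24×10⁻¹¹ = 2.14×10⁻³ m.

2.14 mm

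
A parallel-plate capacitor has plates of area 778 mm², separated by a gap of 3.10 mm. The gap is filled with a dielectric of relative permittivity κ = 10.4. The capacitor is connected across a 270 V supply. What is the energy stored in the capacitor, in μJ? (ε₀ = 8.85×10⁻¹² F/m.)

A = 778 mm² = 7.78×10⁻⁴ m².
C = κε₀A/d = 10.4 × 8.85×10⁻¹² × 7.78×10⁻⁴ / 3.10×10⁻³ = 2.31×10⁻¹¹ F.
U = ½CV² = ½ × 2.31×10⁻¹¹ × (270)² = 8.42×10⁻⁷ J.

U ≈ 0.842 μJ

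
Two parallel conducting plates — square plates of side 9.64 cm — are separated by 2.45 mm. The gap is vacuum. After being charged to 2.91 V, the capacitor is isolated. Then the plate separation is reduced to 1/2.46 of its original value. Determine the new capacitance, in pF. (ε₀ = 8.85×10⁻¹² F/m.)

C ≈ 82.6 pF

A = (9.64 cm)² = 9.29×10⁻³ m².
Initially C₁ = ε₀A/d = 8.85×10⁻¹² × 9.29×10⁻³ / 2.45×10⁻³ = 3.36×10⁻¹¹ F.
C = ε₀A/d scales as 1/d, so C₂/C₁ = d₁/d₂ = 2.46.
C₂ = 2.46 × 3.36×10⁻¹¹ = 8.26×10⁻¹¹ F.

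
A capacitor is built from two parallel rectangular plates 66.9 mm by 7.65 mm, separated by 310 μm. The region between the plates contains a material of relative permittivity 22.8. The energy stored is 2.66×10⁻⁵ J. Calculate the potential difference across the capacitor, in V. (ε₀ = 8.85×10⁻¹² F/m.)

400 V

A = 66.9 × 7.65 mm² = 5.12×10⁻⁴ m².
C = κε₀A/d = 22.8 × 8.85×10⁻¹² × 5.12×10⁻⁴ / 3.10×10⁻⁴ = 3.33×10⁻¹⁰ F.
V = √(2U/C) = √(2 × 2.66×10⁻⁵ / 3.33×10⁻¹⁰) = 4.00×10² V.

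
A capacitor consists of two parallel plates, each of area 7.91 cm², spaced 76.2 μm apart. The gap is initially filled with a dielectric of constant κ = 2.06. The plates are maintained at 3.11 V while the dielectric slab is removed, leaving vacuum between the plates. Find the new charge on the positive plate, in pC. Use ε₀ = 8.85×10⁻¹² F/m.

A = 7.91 cm² = 7.91×10⁻⁴ m².
Initially C₁ = κε₀A/d = 2.06 × 8.85×10⁻¹² × 7.91×10⁻⁴ / 7.62×10⁻⁵ = 1.89×10⁻¹⁰ F.
Q₁ = 5.89×10⁻¹⁰ C.
Battery connected ⇒ V is held fixed. C₂ = 0.485 C₁ and Q = CV, so Q₂/Q₁ = C₂/C₁ = 0.485.
Q₂ = 0.485 × 5.89×10⁻¹⁰ = 2.86×10⁻¹⁰ C.

Q ≈ 286 pC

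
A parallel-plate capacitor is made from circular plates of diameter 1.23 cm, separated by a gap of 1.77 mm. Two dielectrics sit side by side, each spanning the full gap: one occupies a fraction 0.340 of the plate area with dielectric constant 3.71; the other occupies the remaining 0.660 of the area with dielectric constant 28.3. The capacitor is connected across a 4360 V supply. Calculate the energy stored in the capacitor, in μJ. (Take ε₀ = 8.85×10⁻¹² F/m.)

A = π(1.23/2 cm)² = 1.19×10⁻⁴ m².
Side-by-side slabs ⇒ two capacitors in parallel, each spanning the full gap.
C₁ = κ₁ε₀A₁/d = 3.71 × 8.85×10⁻¹² × 4.04×10⁻⁵ / 1.77×10⁻³ = 7.49×10⁻¹³ F.
C₂ = κ₂ε₀A₂/d = 28.3 × 8.85×10⁻¹² × 7.84×10⁻⁵ / 1.77×10⁻³ = 1.11×10⁻¹¹ F.
C = C₁ + C₂ = 1.18×10⁻¹¹ F.
U = ½CV² = ½ × 1.18×10⁻¹¹ × (4360)² = 1.13×10⁻⁴ J.

U ≈ 113 μJ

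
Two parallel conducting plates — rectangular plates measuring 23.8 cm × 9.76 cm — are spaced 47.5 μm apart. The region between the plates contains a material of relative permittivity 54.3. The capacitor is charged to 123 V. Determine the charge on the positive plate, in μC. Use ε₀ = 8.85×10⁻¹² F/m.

A = 23.8 × 9.76 cm² = 2.32×10⁻² m².
C = κε₀A/d = 54.3 × 8.85×10⁻¹² × 2.32×10⁻² / 4.75×10⁻⁵ = 2.35×10⁻⁷ F.
Q = CV = 2.35×10⁻⁷ × 123 = 2.89×10⁻⁵ C.

Q ≈ 28.9 μC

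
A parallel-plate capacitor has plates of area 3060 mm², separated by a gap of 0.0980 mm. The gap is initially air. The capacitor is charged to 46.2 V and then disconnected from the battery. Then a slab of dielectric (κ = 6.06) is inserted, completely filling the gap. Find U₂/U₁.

Isolated ⇒ Q is held fixed.
C₂ = 6.06 C₁ and U = Q²/(2C), so U₂/U₁ = C₁/C₂ = 0.165.

0.165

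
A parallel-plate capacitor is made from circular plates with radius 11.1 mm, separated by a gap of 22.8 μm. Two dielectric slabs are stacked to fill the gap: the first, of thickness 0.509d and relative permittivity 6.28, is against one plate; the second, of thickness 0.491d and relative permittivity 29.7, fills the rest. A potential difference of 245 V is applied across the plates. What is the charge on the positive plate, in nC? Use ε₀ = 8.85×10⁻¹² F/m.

Q ≈ 377 nC

A = π(11.1 mm)² = 3.87×10⁻⁴ m².
Stacked slabs ⇒ two capacitors in series, each with the full plate area.
C₁ = κ₁ε₀A/d₁ = 6.28 × 8.85×10⁻¹² × 3.87×10⁻⁴ / 1.16×10⁻⁵ = 1.85×10⁻⁹ F.
C₂ = κ₂ε₀A/d₂ = 29.7 × 8.85×10⁻¹² × 3.87×10⁻⁴ / 1.12×10⁻⁵ = 9.09×10⁻⁹ F.
C = (1/C₁ + 1/C₂)⁻¹ = 1.54×10⁻⁹ F.
Q = CV = 1.54×10⁻⁹ × 245 = 3.77×10⁻⁷ C.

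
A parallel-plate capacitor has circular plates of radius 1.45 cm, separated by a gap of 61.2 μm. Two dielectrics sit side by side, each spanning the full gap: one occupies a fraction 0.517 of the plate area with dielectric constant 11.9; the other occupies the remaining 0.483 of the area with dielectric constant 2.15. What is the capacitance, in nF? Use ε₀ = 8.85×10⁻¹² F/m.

C ≈ 0.687 nF

A = π(1.45 cm)² = 6.61×10⁻⁴ m².
Side-by-side slabs ⇒ two capacitors in parallel, each spanning the full gap.
C₁ = κ₁ε₀A₁/d = 11.9 × 8.85×10⁻¹² × 3.41×10⁻⁴ / 6.12×10⁻⁵ = 5.88×10⁻¹⁰ F.
C₂ = κ₂ε₀A₂/d = 2.15 × 8.85×10⁻¹² × 3.19×10⁻⁴ / 6.12×10⁻⁵ = 9.92×10⁻¹¹ F.
C = C₁ + C₂ = 6.87×10⁻¹⁰ F.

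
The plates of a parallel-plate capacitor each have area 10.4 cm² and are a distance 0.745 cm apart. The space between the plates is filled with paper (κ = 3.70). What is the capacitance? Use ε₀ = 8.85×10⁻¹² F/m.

4.57 pF

A = 10.4 cm² = 1.04×10⁻³ m².
C = κε₀A/d = 3.70 × 8.85×10⁻¹² × 1.04×10⁻³ / 7.45×10⁻³ = 4.57×10⁻¹² F.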